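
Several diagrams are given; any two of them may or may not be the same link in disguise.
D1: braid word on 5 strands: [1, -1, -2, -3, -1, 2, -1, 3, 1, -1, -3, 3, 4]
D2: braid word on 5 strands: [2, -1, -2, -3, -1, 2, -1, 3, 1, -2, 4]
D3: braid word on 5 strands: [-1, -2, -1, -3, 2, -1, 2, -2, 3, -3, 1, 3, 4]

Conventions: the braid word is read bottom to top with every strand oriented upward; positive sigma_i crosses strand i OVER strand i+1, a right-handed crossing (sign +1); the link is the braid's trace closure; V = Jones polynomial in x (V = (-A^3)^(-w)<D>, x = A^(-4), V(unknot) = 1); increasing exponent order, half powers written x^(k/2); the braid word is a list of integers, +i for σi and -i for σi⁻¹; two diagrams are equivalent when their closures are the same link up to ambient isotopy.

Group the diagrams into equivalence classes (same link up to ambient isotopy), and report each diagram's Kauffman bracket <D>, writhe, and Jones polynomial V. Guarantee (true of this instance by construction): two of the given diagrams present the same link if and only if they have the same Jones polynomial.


grouping into links: {D1, D2, D3}
V(D1) = -x^(-5/2) - x^(-1/2)  (w -1, c 13, <D> = A^-1 + A^7)
D2 (bracket A^-1 + A^7; 11 crossings at w = -1): V = -x^(-5/2) - x^(-1/2)
V(D3) = -x^(-5/2) - x^(-1/2)  (w -1, c 13, <D> = A^-1 + A^7)
key observation: one V(x) for all 3 diagrams — one class (guaranteed)


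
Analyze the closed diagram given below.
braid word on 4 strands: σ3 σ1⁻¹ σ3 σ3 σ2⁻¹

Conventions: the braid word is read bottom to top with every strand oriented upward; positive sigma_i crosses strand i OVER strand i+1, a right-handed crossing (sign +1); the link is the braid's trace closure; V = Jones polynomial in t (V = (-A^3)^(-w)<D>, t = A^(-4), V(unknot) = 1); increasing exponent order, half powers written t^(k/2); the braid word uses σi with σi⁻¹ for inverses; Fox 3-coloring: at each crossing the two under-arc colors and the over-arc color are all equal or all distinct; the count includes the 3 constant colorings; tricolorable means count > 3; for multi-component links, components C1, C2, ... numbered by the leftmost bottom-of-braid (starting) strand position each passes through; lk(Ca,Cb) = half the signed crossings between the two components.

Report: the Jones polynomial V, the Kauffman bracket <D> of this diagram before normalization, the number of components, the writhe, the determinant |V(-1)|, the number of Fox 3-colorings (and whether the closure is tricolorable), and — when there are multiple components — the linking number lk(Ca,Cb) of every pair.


V = t + t^3 - t^4
<D> = A^-13 - A^-9 - A^-1 (w = +1)
1 component over 5 crossings, w = +1
9 Fox colorings among 3^5, |V(-1)| = 3: tricolorable
why: det 3 = |V(-1)|; divisible by 3, so tricolorable


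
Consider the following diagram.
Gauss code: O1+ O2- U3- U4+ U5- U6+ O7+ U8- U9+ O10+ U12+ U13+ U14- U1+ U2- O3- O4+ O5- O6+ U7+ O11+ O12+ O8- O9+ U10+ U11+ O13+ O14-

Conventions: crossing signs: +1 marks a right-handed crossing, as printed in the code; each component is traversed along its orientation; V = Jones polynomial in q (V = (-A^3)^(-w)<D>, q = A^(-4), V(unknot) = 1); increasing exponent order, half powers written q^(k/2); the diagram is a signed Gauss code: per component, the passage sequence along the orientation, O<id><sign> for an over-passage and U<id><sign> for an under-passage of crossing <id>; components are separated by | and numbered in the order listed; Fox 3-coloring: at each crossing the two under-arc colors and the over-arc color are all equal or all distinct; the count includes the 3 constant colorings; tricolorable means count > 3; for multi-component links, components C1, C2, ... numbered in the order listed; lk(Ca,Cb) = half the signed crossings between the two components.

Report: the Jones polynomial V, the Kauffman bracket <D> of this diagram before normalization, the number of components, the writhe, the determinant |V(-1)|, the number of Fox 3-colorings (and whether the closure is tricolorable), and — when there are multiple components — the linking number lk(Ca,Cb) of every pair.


V = q + q^3 - q^4
<D> = -A^-4 + 1 + A^8 (w = +4)
1 component over 14 crossings, w = +4
9 Fox colorings among 3^14, |V(-1)| = 3: tricolorable
why: V spans 3 powers of q: at least 3 crossings in any diagram


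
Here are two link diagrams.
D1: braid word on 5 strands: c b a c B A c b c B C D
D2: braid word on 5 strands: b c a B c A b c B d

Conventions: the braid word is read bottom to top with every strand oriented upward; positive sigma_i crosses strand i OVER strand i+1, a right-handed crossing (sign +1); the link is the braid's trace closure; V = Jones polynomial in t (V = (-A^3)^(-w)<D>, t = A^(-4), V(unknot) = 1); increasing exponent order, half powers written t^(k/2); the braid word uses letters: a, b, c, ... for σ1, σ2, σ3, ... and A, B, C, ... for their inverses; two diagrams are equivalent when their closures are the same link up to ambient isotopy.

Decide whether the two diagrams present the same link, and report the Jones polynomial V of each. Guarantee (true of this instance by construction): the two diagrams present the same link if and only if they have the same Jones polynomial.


same link: yes
V(D1) = t + t^3 - t^4  [12 crossings, <D> = -A^-10 + A^-6 + A^2, w = +2]
V(D2) = t + t^3 - t^4  (w +4, c 10, <D> = -A^-4 + 1 + A^8)
note: Markov moves rewrite D1 (12 crossings) into D2 (10)


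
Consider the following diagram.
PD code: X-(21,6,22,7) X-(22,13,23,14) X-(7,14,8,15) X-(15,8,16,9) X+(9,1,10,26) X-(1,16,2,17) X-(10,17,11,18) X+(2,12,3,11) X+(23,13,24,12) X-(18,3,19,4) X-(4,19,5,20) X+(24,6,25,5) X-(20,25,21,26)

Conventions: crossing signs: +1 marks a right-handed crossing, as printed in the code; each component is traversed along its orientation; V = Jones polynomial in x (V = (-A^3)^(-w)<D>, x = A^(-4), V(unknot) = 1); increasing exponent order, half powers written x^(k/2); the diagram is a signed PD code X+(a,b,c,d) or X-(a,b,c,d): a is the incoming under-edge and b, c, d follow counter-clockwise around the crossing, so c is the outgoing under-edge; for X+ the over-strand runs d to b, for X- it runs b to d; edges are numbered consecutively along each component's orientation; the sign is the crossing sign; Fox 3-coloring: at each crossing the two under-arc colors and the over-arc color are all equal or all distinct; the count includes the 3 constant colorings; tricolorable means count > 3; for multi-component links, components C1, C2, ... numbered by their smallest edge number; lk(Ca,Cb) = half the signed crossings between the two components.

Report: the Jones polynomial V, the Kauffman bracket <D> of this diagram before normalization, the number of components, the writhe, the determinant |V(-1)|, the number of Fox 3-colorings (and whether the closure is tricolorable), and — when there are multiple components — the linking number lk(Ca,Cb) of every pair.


V(x) = x^-7 - 2x^-6 + 2x^-5 - 3x^-4 + 3x^-3 - 2x^-2 + 2x^-1
bracket: -2A^-11 + 2A^-7 - 3A^-3 + 3A - 2A^5 + 2A^9 - A^13, w = -5
1 component, writhe -5, over 13 crossings
det 15, colorings 9 of 3^13 — tricolorable
observation: det 15 = |V(-1)|; divisible by 3, so tricolorable


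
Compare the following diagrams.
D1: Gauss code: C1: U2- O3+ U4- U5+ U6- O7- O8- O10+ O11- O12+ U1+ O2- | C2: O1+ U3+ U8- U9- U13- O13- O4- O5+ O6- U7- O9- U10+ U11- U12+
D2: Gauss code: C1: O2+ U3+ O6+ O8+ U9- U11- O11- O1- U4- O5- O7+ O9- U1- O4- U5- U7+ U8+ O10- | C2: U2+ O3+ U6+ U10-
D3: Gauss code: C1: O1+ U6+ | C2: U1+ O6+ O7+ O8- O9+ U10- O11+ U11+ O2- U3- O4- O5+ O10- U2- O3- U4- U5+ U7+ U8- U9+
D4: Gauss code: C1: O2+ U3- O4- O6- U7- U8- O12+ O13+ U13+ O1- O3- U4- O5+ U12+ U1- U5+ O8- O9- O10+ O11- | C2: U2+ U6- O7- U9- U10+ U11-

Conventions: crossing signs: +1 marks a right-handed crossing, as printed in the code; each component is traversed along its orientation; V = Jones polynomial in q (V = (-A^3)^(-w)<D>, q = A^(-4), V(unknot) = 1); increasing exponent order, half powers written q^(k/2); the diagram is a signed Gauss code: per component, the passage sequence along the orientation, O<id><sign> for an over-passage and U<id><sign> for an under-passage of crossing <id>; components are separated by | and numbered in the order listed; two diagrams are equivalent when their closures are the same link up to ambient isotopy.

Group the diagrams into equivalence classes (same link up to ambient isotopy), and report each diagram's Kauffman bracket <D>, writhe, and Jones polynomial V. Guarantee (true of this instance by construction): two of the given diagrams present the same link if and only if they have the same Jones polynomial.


grouping into links: {D1} | {D2, D3} | {D4}
V(D1) = -q^(-1/2) - q^(1/2)  (w -3, c 13, <D> = A^-11 + A^-7)
D2 (bracket A^-9 + 2A^-1 - A^3 + A^7 - A^11; 11 crossings at w = -1): V = q^(-7/2) - q^(-5/2) + q^(-3/2) - 2q^(-1/2) - q^(3/2)
V(D3) = q^(-7/2) - q^(-5/2) + q^(-3/2) - 2q^(-1/2) - q^(3/2)  (w +1, c 11, <D> = A^-3 + 2A^5 - A^9 + A^13 - A^17)
V(D4) = q^(-13/2) - q^(-11/2) + q^(-9/2) - 2q^(-7/2) - q^(-3/2)  [13 crossings, <D> = A^-3 + 2A^5 - A^9 + A^13 - A^17, w = -3]
why: V(q) takes 3 values over 4 diagrams, fixing the grouping


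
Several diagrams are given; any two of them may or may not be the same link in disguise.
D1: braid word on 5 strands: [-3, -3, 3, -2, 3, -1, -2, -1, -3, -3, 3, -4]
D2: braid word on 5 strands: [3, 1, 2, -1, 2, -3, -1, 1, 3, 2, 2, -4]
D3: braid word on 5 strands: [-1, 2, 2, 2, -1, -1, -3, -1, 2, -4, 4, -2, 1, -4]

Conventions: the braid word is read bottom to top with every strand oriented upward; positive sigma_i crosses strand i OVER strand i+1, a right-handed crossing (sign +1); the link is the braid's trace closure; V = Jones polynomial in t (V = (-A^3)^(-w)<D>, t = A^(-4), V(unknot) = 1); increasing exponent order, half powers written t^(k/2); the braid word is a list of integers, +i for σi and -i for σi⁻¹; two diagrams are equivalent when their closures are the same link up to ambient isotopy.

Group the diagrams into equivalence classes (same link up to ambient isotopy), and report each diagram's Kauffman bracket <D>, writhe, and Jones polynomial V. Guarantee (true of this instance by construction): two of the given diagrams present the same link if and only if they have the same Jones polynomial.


classes: {D1} | {D2} | {D3}
V(D1) = -t^-6 + t^-5 - t^-4 + 2t^-3 - t^-2 + t^-1  [12 crossings, <D> = A^-14 - A^-10 + 2A^-6 - A^-2 + A^2 - A^6, w = -6]
D2 (bracket -A^-4 + 1 + A^8; 12 crossings at w = +4): V = t + t^3 - t^4
D3 (bracket -A^-18 + A^-14 - A^-10 + 3A^-6 - A^-2 + A^2 - A^6; 14 crossings at w = -2): V = -t^-3 + t^-2 - t^-1 + 3 - t + t^2 - t^3
note: comparing 3 Jones polynomials yields 3 groups


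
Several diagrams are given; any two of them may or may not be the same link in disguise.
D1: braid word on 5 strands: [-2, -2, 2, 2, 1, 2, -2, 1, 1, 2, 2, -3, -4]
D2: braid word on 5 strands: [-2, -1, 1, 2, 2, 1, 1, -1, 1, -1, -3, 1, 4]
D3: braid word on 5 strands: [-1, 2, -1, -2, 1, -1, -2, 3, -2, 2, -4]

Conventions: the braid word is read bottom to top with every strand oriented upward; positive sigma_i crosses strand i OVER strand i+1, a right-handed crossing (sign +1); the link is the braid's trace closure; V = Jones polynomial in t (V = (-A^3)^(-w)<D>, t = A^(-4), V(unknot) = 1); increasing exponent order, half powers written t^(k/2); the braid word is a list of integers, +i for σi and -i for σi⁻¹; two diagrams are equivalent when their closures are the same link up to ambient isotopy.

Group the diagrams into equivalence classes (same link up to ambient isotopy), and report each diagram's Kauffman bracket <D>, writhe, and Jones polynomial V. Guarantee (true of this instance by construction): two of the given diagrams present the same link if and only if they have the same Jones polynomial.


grouping into links: {D1} | {D2} | {D3}
V(D1) = -t^(3/2) - 2t^(7/2) + t^(9/2) - t^(11/2) + t^(13/2)  (w +3, c 13, <D> = -A^-17 + A^-13 - A^-9 + 2A^-5 + A^3)
V(D2) = -t^(1/2) - t^(5/2)  (w +3, c 13, <D> = A^-1 + A^7)
V(D3) = -t^(-9/2) - t^(-5/2) + t^(-3/2) - t^(-1/2)  (w -3, c 11, <D> = A^-7 - A^-3 + A + A^9)
key observation: V(t) takes 3 values over 3 diagrams, fixing the grouping


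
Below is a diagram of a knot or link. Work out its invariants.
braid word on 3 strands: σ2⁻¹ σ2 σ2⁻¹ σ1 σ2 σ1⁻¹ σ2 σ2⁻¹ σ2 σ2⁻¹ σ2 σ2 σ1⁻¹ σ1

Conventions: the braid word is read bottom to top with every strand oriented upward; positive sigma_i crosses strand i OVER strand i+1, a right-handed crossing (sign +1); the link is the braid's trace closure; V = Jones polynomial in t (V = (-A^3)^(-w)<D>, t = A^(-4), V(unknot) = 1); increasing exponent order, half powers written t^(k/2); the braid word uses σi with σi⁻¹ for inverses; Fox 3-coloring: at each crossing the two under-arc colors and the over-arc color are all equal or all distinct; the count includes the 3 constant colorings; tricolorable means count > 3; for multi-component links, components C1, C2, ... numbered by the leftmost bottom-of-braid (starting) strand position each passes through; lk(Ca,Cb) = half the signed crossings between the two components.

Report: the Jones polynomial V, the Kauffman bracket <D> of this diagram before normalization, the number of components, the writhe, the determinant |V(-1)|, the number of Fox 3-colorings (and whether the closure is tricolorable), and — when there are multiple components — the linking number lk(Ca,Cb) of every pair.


V(t) = 1
bracket: A^6, w = +2
1 component, writhe +2, over 14 crossings
det 1, colorings 3 of 3^14 — not tricolorable
observation: |V(-1)| = 1: so not tricolorable, since 3 does not divide 1


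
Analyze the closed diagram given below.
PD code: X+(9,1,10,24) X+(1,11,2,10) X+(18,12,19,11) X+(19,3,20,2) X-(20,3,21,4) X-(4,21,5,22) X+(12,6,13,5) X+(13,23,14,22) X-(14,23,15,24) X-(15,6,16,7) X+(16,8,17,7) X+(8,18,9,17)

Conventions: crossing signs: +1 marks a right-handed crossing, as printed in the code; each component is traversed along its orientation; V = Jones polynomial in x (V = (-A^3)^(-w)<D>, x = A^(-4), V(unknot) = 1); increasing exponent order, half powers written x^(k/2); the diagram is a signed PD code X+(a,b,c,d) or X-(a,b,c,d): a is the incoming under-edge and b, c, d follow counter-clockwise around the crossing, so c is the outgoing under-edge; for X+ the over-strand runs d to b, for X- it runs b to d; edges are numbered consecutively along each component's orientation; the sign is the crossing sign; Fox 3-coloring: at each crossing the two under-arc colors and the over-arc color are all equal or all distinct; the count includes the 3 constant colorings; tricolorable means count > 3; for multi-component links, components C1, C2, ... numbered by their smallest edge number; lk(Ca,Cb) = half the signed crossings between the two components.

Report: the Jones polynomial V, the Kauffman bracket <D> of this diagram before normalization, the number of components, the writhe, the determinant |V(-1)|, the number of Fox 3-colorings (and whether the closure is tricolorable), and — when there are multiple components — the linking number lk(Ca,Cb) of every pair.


Jones polynomial: V(x) = x - x^2 + 2x^3 - x^4 + x^5 - x^6
<D> = -A^-12 + A^-8 - A^-4 + 2 - A^4 + A^8; writhe +4
components 1, writhe +4 (12 crossings)
3-colorings: 3 of 3^12, det 7 — not tricolorable
note: |V(-1)| = 7: so not tricolorable, since 3 does not divide 7


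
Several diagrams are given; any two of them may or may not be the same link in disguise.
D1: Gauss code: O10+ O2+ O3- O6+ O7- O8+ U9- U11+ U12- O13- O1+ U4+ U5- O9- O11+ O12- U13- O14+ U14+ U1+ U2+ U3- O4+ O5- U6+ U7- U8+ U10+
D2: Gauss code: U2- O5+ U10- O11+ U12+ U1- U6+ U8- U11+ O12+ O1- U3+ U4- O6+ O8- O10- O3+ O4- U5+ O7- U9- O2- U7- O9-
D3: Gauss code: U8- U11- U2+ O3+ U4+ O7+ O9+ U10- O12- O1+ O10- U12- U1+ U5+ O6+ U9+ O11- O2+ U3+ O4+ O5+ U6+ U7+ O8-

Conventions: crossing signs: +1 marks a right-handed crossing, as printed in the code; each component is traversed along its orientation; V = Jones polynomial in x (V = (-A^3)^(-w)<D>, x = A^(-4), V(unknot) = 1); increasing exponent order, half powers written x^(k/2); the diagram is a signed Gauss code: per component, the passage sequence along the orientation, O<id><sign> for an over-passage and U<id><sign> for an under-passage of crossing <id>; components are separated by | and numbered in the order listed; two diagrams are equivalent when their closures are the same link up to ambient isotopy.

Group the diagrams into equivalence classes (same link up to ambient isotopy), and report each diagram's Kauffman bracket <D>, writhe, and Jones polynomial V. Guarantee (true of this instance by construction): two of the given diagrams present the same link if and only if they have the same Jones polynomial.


equivalence classes: {D1} | {D2} | {D3}
D1 (bracket A^6; 14 crossings at w = +2): V = 1
V(D2) = -x^-4 + x^-3 + x^-1  (w -2, c 12, <D> = A^-2 + A^6 - A^10)
V(D3) = x^2 + x^4 - x^5 + x^6 - x^7  (w +4, c 12, <D> = -A^-16 + A^-12 - A^-8 + A^-4 + A^4)
observation: 3 values of V(x) split the 3 diagrams


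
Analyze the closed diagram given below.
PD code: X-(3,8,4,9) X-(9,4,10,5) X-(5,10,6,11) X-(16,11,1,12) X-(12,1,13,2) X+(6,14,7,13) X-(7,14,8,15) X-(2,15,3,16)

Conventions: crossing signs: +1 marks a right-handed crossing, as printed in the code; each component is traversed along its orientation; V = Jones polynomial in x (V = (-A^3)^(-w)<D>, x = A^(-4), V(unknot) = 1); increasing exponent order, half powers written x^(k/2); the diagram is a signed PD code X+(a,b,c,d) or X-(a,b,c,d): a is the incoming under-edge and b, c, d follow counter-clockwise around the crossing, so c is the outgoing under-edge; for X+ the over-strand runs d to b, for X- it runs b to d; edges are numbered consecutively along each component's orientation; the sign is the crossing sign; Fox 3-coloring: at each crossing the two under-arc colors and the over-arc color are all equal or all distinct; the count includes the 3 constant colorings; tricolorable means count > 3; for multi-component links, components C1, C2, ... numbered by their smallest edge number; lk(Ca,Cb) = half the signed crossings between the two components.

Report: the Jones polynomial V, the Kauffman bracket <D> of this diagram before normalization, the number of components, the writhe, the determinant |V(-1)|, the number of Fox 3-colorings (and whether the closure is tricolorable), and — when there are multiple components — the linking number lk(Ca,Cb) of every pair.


V = x^-8 - 2x^-7 + x^-6 - 2x^-5 + 2x^-4 + x^-2
<D> = A^-10 + 2A^-2 - 2A^2 + A^6 - 2A^10 + A^14 (w = -6)
1 component over 8 crossings, w = -6
27 Fox colorings among 3^8, |V(-1)| = 9: tricolorable
why: det 9 = |V(-1)|; divisible by 3, so tricolorable


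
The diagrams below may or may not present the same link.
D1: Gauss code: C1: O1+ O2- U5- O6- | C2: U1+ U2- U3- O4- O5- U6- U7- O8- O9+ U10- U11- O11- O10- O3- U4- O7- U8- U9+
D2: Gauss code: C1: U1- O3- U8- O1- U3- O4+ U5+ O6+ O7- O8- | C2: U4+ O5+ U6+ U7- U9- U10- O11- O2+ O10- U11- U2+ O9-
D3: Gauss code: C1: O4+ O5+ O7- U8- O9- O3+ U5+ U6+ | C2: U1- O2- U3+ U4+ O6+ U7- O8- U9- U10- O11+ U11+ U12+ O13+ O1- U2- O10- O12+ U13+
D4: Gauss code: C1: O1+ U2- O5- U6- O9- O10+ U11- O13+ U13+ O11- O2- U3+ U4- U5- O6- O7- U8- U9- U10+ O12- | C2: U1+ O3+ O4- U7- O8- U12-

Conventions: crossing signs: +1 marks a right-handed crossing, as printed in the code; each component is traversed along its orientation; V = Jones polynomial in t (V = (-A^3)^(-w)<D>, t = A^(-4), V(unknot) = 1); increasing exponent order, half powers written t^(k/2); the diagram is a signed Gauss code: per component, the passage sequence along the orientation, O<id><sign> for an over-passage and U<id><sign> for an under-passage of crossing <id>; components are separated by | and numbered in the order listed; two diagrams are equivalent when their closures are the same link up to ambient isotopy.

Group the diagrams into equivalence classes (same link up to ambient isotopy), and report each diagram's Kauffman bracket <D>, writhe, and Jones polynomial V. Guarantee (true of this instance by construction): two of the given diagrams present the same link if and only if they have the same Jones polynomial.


grouping into links: {D1, D4} | {D2} | {D3}
V(D1) = t^(-13/2) - t^(-11/2) + t^(-9/2) - 2t^(-7/2) - t^(-3/2)  (w -7, c 11, <D> = A^-15 + 2A^-7 - A^-3 + A - A^5)
D2 (bracket A^-15 + 2A^-7 - A^-3 + A - A^5; 11 crossings at w = -3): V = t^(-7/2) - t^(-5/2) + t^(-3/2) - 2t^(-1/2) - t^(3/2)
D3 (bracket A + A^5; 13 crossings at w = +1): V = -t^(-1/2) - t^(1/2)
V(D4) = t^(-13/2) - t^(-11/2) + t^(-9/2) - 2t^(-7/2) - t^(-3/2)  [13 crossings, <D> = A^-9 + 2A^-1 - A^3 + A^7 - A^11, w = -5]
why: 3 classes among 4 diagrams; unequal V(t) rules out equality


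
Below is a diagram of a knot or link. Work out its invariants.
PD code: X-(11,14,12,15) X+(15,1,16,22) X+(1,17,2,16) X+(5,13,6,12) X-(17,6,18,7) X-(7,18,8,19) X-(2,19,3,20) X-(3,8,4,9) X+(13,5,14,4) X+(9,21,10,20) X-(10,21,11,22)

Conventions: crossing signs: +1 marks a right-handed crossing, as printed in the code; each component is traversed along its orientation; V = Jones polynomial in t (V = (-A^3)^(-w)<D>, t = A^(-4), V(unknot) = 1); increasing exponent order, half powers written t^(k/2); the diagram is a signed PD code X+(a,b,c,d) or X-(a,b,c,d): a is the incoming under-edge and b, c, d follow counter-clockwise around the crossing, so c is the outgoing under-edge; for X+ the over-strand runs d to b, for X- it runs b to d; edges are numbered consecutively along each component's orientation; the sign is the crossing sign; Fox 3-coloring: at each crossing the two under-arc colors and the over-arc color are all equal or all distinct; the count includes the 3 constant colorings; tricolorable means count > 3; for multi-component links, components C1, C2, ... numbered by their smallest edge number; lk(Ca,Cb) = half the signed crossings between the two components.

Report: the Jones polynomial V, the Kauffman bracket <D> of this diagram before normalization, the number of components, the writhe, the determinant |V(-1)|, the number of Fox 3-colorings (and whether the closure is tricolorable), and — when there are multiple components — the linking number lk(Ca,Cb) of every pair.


V(t) = t^-4 - t^-3 + t^-2 - 2t^-1 + 2 - t + t^2
bracket: -A^-11 + A^-7 - 2A^-3 + 2A - A^5 + A^9 - A^13, w = -1
1 component, writhe -1, over 11 crossings
det 9, colorings 9 of 3^11 — tricolorable
observation: the span of V is 6, forcing >= 6 crossings in any diagram


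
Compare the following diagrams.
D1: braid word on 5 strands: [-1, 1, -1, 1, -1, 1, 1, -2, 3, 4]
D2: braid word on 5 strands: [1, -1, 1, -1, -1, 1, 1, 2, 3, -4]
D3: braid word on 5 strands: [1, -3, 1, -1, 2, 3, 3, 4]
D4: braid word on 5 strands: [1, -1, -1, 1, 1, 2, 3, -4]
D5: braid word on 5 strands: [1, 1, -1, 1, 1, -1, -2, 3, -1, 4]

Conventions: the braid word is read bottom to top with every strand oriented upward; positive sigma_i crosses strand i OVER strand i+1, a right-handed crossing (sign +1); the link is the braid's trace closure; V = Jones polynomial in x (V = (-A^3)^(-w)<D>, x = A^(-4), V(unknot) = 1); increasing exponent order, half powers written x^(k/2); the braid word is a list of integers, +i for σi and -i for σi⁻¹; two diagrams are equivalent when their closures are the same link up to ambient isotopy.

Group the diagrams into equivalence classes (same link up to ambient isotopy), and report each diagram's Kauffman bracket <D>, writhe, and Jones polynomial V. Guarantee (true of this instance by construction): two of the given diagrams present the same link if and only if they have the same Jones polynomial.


grouping into links: {D1, D2, D3, D4, D5}
V(D1) = 1  (w +2, c 10, <D> = A^6)
D2 (bracket A^6; 10 crossings at w = +2): V = 1
V(D3) = 1  (w +4, c 8, <D> = A^12)
D4 (bracket A^6; 8 crossings at w = +2): V = 1
D5 (bracket A^6; 10 crossings at w = +2): V = 1
why: all 5 diagrams share one V(x), hence one class


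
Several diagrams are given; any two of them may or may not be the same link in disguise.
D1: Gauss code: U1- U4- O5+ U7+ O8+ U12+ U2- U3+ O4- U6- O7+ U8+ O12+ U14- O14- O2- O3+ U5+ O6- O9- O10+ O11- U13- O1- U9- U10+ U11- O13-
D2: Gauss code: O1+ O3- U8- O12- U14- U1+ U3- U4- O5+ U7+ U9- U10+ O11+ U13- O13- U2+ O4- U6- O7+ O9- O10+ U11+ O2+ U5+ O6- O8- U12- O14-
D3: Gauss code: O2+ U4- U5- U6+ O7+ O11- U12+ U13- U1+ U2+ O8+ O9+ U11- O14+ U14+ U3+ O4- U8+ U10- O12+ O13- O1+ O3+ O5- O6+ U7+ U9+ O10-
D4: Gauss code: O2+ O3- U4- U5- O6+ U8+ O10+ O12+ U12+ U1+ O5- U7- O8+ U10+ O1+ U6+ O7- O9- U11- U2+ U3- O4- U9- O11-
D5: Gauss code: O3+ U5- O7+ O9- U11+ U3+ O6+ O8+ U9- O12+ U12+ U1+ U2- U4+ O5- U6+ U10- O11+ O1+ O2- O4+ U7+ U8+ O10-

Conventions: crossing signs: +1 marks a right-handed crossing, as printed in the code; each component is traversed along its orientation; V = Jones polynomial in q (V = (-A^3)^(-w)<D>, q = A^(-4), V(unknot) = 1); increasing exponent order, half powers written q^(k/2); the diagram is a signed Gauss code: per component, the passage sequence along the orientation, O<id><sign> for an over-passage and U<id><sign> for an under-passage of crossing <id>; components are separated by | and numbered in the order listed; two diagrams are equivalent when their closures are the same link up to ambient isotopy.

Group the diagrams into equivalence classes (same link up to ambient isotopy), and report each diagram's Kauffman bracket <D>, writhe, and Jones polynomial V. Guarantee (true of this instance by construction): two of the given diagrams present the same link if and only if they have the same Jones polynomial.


equivalence classes: {D1, D2, D4} | {D3, D5}
D1 (bracket A^-22 - 2A^-18 + 3A^-14 - 5A^-10 + 6A^-6 - 5A^-2 + 5A^2 - 3A^6 + 2A^10 - A^14; 14 crossings at w = -2): V = -q^-5 + 2q^-4 - 3q^-3 + 5q^-2 - 5q^-1 + 6 - 5q + 3q^2 - 2q^3 + q^4
V(D2) = -q^-5 + 2q^-4 - 3q^-3 + 5q^-2 - 5q^-1 + 6 - 5q + 3q^2 - 2q^3 + q^4  [14 crossings, <D> = A^-22 - 2A^-18 + 3A^-14 - 5A^-10 + 6A^-6 - 5A^-2 + 5A^2 - 3A^6 + 2A^10 - A^14, w = -2]
D3 (bracket A^-12 - A^-8 + A^-4 - 2 + A^4 - A^8 + 2A^12; 14 crossings at w = +4): V = 2 - q + q^2 - 2q^3 + q^4 - q^5 + q^6
D4 (bracket A^-16 - 2A^-12 + 3A^-8 - 5A^-4 + 6 - 5A^4 + 5A^8 - 3A^12 + 2A^16 - A^20; 12 crossings at w = 0): V = -q^-5 + 2q^-4 - 3q^-3 + 5q^-2 - 5q^-1 + 6 - 5q + 3q^2 - 2q^3 + q^4
V(D5) = 2 - q + q^2 - 2q^3 + q^4 - q^5 + q^6  [12 crossings, <D> = A^-12 - A^-8 + A^-4 - 2 + A^4 - A^8 + 2A^12, w = +4]
observation: V(q) takes 2 values over 5 diagrams, fixing the grouping


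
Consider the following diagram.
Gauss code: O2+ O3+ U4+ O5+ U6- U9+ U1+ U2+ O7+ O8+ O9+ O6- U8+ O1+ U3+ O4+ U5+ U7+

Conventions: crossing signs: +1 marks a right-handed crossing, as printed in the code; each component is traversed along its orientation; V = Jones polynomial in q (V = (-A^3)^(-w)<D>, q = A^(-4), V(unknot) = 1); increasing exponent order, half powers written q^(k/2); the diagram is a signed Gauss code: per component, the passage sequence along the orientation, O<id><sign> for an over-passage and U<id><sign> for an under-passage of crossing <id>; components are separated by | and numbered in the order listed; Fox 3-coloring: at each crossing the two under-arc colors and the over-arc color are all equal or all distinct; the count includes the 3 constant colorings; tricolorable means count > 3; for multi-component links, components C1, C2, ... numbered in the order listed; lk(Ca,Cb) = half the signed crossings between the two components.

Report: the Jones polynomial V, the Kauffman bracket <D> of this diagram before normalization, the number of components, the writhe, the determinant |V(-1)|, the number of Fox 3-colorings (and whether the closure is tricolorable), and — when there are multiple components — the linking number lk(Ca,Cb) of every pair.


V = q^2 + q^4 - q^5 + q^6 - q^7
<D> = A^-7 - A^-3 + A - A^5 - A^13 (w = +7)
1 component over 9 crossings, w = +7
3 Fox colorings among 3^9, |V(-1)| = 5: not tricolorable
why: w = +7 shifts under R1 moves; the (-A^3)^(-7) factor cancels that in V


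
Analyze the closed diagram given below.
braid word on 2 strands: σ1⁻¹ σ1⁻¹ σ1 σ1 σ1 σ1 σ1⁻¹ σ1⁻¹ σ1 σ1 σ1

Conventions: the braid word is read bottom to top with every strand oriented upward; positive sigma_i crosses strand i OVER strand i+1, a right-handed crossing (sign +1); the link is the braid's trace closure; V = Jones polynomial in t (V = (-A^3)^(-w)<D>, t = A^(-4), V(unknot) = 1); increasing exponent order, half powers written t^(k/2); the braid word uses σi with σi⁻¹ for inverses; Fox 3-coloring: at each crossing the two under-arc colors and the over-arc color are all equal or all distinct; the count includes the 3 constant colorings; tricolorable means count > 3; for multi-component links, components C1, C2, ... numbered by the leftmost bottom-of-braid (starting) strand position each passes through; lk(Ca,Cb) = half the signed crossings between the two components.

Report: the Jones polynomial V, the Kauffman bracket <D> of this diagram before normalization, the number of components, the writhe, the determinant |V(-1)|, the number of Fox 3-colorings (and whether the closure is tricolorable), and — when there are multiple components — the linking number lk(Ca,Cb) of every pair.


V = t + t^3 - t^4
<D> = A^-7 - A^-3 - A^5 (w = +3)
1 component over 11 crossings, w = +3
9 Fox colorings among 3^11, |V(-1)| = 3: tricolorable
why: inverse pairs cancel, leaving σ1 σ1 σ1


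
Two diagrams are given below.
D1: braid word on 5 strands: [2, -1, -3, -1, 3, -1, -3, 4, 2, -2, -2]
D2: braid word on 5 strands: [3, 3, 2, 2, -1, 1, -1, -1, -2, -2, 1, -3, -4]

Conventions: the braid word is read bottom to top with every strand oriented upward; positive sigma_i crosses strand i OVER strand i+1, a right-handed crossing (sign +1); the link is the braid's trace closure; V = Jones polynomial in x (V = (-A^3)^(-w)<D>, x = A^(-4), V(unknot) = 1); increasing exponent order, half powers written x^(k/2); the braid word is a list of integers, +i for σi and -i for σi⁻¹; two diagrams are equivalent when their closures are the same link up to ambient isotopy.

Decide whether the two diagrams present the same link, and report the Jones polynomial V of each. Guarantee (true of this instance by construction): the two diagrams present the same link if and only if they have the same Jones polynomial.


same link: no
V(D1) = x^(-9/2) - x^(-5/2) - x^(-3/2) - x^(-1/2)  [11 crossings, <D> = A^-7 + A^-3 + A - A^9, w = -3]
V(D2) = x^(-7/2) - 2x^(-5/2) + x^(-3/2) - 2x^(-1/2) + x^(1/2) - x^(3/2)  (w -1, c 13, <D> = A^-9 - A^-5 + 2A^-1 - A^3 + 2A^7 - A^11)
note: comparing 2 Jones polynomials yields 2 groups


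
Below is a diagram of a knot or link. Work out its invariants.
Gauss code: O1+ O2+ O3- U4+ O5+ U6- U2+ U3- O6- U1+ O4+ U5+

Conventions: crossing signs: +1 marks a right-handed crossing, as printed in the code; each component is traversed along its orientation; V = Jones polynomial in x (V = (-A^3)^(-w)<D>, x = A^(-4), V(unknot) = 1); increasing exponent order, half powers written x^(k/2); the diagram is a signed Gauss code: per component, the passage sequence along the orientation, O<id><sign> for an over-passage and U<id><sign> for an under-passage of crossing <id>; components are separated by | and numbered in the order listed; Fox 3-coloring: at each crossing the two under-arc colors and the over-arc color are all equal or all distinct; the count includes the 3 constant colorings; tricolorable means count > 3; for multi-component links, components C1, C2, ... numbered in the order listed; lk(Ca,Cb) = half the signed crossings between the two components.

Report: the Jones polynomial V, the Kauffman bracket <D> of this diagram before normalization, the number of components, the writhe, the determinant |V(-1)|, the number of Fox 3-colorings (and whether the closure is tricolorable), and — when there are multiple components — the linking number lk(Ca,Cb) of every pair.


Jones polynomial: V(x) = x + x^3 - x^4
<D> = -A^-10 + A^-6 + A^2; writhe +2
components 1, writhe +2 (6 crossings)
3-colorings: 9 of 3^6, det 3 — tricolorable
note: det 3 = |V(-1)|; divisible by 3, so tricolorable


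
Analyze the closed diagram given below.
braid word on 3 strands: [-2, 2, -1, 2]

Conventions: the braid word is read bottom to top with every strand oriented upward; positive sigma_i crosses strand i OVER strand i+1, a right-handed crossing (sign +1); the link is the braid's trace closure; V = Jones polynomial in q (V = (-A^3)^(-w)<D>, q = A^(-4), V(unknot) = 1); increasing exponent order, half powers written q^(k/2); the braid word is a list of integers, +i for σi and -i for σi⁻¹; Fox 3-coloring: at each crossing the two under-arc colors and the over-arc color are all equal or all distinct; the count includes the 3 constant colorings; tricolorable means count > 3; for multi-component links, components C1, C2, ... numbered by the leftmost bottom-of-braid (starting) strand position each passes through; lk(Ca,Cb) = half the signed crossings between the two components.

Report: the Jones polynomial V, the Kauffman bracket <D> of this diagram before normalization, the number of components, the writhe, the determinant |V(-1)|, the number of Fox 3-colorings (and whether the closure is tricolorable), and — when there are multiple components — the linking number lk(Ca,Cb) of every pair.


V(q) = 1
bracket: 1, w = 0
1 component, writhe 0, over 4 crossings
det 1, colorings 3 of 3^4 — not tricolorable
observation: det 1 = |V(-1)|; not divisible by 3, so not tricolorable


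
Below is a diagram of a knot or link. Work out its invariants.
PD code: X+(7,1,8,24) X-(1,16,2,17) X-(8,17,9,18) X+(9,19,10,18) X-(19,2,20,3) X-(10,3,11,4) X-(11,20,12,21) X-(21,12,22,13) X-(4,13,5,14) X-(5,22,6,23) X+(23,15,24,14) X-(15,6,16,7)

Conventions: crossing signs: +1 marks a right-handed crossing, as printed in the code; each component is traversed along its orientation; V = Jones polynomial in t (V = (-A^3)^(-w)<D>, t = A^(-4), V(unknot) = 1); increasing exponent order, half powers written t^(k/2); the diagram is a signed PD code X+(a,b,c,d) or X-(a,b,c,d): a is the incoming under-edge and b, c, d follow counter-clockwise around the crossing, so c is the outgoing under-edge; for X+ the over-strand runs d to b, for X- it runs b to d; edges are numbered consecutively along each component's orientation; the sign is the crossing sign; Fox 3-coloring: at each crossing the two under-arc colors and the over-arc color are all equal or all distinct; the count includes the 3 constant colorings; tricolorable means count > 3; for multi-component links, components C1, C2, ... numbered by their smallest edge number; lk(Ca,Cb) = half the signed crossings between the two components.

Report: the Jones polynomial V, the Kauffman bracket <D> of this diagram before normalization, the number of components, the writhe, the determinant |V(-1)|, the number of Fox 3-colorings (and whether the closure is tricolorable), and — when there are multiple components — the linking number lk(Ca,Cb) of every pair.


V(t) = t^-8 - 2t^-7 + t^-6 - 2t^-5 + 2t^-4 + t^-2
bracket: A^-10 + 2A^-2 - 2A^2 + A^6 - 2A^10 + A^14, w = -6
1 component, writhe -6, over 12 crossings
det 9, colorings 27 of 3^12 — tricolorable
observation: the span of V is 6, forcing >= 6 crossings in any diagram


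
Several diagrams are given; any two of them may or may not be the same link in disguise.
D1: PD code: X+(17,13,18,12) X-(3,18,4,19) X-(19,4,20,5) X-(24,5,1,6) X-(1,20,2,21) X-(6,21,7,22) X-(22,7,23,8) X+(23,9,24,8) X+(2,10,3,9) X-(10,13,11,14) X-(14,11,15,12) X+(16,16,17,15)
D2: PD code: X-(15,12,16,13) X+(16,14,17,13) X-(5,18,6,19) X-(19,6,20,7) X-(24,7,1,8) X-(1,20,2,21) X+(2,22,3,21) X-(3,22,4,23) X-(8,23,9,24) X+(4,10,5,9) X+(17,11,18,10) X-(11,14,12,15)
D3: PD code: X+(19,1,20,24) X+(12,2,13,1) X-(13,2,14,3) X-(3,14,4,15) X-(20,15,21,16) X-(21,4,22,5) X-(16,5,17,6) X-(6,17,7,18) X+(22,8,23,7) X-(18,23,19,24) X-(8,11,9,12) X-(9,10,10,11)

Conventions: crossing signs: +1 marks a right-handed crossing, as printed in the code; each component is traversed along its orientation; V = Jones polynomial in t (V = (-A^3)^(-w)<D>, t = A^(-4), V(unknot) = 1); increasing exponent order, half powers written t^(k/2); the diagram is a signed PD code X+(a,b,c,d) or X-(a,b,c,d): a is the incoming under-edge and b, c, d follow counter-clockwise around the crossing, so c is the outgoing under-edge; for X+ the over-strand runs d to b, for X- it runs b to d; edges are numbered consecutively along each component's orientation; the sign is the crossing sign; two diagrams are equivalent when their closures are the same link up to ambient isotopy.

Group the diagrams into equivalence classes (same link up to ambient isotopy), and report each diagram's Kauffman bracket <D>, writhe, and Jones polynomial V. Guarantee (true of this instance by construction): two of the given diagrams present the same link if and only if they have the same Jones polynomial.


classes: {D1, D2, D3}
V(D1) = -t^-4 + t^-3 + t^-1  [12 crossings, <D> = A^-8 + 1 - A^4, w = -4]
V(D2) = -t^-4 + t^-3 + t^-1  (w -4, c 12, <D> = A^-8 + 1 - A^4)
D3 (bracket A^-14 + A^-6 - A^-2; 12 crossings at w = -6): V = -t^-4 + t^-3 + t^-1
note: all 3 diagrams share one V(t), hence one class


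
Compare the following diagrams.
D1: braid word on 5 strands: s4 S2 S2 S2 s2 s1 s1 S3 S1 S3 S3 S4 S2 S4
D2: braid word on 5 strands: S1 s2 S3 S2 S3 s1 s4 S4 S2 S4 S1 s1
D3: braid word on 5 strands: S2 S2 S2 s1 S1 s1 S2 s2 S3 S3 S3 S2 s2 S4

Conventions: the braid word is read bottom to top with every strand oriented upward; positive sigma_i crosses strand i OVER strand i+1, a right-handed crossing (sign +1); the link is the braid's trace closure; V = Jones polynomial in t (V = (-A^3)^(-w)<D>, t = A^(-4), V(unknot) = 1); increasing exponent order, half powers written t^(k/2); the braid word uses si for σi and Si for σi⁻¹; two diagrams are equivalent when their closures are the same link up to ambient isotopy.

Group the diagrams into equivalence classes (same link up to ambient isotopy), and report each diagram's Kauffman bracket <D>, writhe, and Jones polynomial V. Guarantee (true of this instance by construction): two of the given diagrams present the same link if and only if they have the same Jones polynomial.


equivalence classes: {D1, D3} | {D2}
D1 (bracket A^-10 + 2A^-2 - 2A^2 + A^6 - 2A^10 + A^14; 14 crossings at w = -6): V = t^-8 - 2t^-7 + t^-6 - 2t^-5 + 2t^-4 + t^-2
V(D2) = 1  (w -4, c 12, <D> = A^-12)
D3 (bracket A^-10 + 2A^-2 - 2A^2 + A^6 - 2A^10 + A^14; 14 crossings at w = -6): V = t^-8 - 2t^-7 + t^-6 - 2t^-5 + 2t^-4 + t^-2
key observation: comparing 3 Jones polynomials yields 2 groups


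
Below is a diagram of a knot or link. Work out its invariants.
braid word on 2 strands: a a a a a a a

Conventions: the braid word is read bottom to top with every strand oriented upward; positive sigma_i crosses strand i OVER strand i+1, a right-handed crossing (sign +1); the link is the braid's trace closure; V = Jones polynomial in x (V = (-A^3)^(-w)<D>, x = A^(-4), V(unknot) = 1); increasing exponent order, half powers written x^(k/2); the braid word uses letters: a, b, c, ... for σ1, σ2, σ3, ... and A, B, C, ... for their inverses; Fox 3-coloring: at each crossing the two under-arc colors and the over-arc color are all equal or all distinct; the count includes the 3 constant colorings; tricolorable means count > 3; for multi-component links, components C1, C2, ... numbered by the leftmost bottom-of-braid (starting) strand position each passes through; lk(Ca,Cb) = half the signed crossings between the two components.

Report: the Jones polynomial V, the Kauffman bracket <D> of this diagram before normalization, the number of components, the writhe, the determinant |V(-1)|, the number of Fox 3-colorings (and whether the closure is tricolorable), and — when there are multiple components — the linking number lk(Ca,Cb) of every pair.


V(x) = x^3 + x^5 - x^6 + x^7 - x^8 + x^9 - x^10
bracket: A^-19 - A^-15 + A^-11 - A^-7 + A^-3 - A - A^9, w = +7
1 component, writhe +7, over 7 crossings
det 7, colorings 3 of 3^7 — not tricolorable
observation: |V(-1)| = 7: so not tricolorable, since 3 does not divide 7
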